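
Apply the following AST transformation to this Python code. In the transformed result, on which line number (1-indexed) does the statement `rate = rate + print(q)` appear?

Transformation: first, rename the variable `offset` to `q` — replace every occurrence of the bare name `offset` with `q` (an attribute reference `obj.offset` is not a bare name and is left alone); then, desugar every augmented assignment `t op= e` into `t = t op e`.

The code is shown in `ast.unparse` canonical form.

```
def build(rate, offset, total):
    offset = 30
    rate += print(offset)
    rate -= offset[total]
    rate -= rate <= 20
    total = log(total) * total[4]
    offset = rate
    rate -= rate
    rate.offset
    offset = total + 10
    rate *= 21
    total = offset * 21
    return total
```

Transformed code:
def build(rate, q, total):
    q = 30
    rate = rate + print(q)
    rate = rate - q[total]
    rate = rate - (rate <= 20)
    total = log(total) * total[4]
    q = rate
    rate = rate - rate
    rate.offset
    q = total + 10
    rate = rate * 21
    total = q * 21
    return total

3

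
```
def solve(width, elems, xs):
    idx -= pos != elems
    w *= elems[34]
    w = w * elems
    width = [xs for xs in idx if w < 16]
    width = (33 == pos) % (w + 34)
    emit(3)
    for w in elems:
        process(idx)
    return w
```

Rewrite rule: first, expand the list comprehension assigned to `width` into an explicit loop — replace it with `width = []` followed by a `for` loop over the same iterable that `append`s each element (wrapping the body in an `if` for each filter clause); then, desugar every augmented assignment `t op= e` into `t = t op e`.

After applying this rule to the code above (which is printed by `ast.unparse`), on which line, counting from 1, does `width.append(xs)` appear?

Transformed code:
def solve(width, elems, xs):
    idx = idx - (pos != elems)
    w = w * elems[34]
    w = w * elems
    width = []
    for xs in idx:
        if w < 16:
            width.append(xs)
    width = (33 == pos) % (w + 34)
    emit(3)
    for w in elems:
        process(idx)
    return w

8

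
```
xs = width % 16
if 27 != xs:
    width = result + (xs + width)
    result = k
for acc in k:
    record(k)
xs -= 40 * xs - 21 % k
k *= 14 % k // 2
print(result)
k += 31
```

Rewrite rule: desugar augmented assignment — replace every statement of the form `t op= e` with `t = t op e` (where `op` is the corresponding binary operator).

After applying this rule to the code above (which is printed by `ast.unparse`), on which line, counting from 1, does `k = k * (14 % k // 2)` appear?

8

Transformed code:
xs = width % 16
if 27 != xs:
    width = result + (xs + width)
    result = k
for acc in k:
    record(k)
xs = xs - (40 * xs - 21 % k)
k = k * (14 % k // 2)
print(result)
k = k + 31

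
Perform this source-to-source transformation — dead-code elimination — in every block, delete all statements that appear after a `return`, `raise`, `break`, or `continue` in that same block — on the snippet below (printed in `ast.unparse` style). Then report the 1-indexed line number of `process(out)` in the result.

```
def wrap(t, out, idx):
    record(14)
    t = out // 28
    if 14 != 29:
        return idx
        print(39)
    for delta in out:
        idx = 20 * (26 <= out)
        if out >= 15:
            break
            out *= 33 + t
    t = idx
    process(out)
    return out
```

Transformed code:
def wrap(t, out, idx):
    record(14)
    t = out // 28
    if 14 != 29:
        return idx
    for delta in out:
        idx = 20 * (26 <= out)
        if out >= 15:
            break
    t = idx
    process(out)
    return out

11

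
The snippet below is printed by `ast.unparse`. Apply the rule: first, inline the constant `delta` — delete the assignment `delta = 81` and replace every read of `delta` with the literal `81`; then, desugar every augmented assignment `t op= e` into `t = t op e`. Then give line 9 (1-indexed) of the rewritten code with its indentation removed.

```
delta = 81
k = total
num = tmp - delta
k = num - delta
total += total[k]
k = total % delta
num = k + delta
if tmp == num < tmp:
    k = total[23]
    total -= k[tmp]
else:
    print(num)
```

total = total - k[tmp]

Transformed code:
k = total
num = tmp - 81
k = num - 81
total = total + total[k]
k = total % 81
num = k + 81
if tmp == num < tmp:
    k = total[23]
    total = total - k[tmp]
else:
    print(num)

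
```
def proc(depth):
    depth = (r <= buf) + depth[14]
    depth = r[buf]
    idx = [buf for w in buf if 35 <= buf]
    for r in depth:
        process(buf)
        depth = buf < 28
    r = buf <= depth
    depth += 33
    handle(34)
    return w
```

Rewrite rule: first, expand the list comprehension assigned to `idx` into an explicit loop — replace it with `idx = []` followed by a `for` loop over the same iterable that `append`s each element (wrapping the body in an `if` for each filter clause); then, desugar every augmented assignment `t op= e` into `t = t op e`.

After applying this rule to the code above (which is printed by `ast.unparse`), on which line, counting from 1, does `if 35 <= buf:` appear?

6

Transformed code:
def proc(depth):
    depth = (r <= buf) + depth[14]
    depth = r[buf]
    idx = []
    for w in buf:
        if 35 <= buf:
            idx.append(buf)
    for r in depth:
        process(buf)
        depth = buf < 28
    r = buf <= depth
    depth = depth + 33
    handle(34)
    return w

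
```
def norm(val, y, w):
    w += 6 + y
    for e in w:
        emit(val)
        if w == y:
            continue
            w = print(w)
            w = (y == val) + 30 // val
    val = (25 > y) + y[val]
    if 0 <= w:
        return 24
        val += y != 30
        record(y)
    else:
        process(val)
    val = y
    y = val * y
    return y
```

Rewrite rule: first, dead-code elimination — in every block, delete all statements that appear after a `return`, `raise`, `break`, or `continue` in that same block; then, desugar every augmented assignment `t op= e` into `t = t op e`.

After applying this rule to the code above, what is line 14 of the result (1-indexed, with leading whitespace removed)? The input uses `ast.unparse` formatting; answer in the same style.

Transformed code:
def norm(val, y, w):
    w = w + (6 + y)
    for e in w:
        emit(val)
        if w == y:
            continue
    val = (25 > y) + y[val]
    if 0 <= w:
        return 24
    else:
        process(val)
    val = y
    y = val * y
    return y

return y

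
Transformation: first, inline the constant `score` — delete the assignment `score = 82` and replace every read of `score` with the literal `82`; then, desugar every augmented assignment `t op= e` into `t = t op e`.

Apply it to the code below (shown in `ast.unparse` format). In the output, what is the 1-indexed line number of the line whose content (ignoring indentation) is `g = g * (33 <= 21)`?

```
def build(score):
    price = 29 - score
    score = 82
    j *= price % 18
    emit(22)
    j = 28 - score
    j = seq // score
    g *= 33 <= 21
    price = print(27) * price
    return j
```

7

Transformed code:
def build(score):
    price = 29 - 82
    j = j * (price % 18)
    emit(22)
    j = 28 - 82
    j = seq // 82
    g = g * (33 <= 21)
    price = print(27) * price
    return j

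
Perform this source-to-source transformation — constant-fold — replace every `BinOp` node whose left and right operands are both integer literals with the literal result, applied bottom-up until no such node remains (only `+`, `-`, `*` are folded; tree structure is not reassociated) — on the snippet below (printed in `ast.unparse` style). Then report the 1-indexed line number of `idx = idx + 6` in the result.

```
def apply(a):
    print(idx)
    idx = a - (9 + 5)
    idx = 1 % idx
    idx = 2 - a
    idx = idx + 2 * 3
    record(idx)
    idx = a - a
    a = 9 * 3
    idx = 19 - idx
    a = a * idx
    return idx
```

6

Transformed code:
def apply(a):
    print(idx)
    idx = a - 14
    idx = 1 % idx
    idx = 2 - a
    idx = idx + 6
    record(idx)
    idx = a - a
    a = 27
    idx = 19 - idx
    a = a * idx
    return idx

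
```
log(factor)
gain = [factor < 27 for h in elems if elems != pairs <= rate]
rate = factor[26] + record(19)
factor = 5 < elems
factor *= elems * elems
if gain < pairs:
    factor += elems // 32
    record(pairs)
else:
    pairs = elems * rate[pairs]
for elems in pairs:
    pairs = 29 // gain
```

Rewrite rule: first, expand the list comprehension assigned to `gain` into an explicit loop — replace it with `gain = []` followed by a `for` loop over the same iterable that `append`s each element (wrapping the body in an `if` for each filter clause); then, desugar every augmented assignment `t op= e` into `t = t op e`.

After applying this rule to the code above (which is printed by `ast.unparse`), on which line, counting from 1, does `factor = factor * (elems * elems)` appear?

8

Transformed code:
log(factor)
gain = []
for h in elems:
    if elems != pairs <= rate:
        gain.append(factor < 27)
rate = factor[26] + record(19)
factor = 5 < elems
factor = factor * (elems * elems)
if gain < pairs:
    factor = factor + elems // 32
    record(pairs)
else:
    pairs = elems * rate[pairs]
for elems in pairs:
    pairs = 29 // gain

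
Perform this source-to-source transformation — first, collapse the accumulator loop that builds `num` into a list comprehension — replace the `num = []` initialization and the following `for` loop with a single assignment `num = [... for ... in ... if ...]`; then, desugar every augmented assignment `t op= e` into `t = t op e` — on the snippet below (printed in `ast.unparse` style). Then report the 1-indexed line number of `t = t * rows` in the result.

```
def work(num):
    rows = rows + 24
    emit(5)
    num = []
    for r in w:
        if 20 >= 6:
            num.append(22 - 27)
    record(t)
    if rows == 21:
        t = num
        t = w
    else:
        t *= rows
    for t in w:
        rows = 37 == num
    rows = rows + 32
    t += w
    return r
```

10

Transformed code:
def work(num):
    rows = rows + 24
    emit(5)
    num = [22 - 27 for r in w if 20 >= 6]
    record(t)
    if rows == 21:
        t = num
        t = w
    else:
        t = t * rows
    for t in w:
        rows = 37 == num
    rows = rows + 32
    t = t + w
    return r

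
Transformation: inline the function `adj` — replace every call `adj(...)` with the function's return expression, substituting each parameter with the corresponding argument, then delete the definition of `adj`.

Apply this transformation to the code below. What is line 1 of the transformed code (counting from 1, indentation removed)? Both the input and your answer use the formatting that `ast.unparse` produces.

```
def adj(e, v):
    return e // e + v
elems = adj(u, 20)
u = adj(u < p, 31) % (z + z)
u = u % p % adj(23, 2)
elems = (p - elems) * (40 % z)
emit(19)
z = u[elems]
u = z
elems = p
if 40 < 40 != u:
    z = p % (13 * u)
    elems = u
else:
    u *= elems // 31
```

Transformed code:
elems = u // u + 20
u = ((u < p) // (u < p) + 31) % (z + z)
u = u % p % (23 // 23 + 2)
elems = (p - elems) * (40 % z)
emit(19)
z = u[elems]
u = z
elems = p
if 40 < 40 != u:
    z = p % (13 * u)
    elems = u
else:
    u *= elems // 31

elems = u // u + 20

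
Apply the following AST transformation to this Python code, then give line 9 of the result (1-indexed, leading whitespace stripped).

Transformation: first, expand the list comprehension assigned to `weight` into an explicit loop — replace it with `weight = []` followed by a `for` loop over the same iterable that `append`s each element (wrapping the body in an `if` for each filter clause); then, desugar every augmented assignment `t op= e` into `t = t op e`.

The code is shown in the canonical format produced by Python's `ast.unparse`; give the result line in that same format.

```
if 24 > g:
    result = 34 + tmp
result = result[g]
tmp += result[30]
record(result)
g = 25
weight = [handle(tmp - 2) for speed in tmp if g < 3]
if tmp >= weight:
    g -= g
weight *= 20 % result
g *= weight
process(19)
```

if g < 3:

Transformed code:
if 24 > g:
    result = 34 + tmp
result = result[g]
tmp = tmp + result[30]
record(result)
g = 25
weight = []
for speed in tmp:
    if g < 3:
        weight.append(handle(tmp - 2))
if tmp >= weight:
    g = g - g
weight = weight * (20 % result)
g = g * weight
process(19)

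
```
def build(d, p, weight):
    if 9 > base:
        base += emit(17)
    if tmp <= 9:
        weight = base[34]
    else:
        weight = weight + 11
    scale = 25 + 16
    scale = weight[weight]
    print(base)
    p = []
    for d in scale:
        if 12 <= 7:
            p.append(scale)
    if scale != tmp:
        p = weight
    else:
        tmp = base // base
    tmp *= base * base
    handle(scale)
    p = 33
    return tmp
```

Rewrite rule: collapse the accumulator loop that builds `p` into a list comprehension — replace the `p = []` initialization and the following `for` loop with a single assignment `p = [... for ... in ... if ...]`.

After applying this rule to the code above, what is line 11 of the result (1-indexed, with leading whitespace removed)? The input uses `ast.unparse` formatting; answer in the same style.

Transformed code:
def build(d, p, weight):
    if 9 > base:
        base += emit(17)
    if tmp <= 9:
        weight = base[34]
    else:
        weight = weight + 11
    scale = 25 + 16
    scale = weight[weight]
    print(base)
    p = [scale for d in scale if 12 <= 7]
    if scale != tmp:
        p = weight
    else:
        tmp = base // base
    tmp *= base * base
    handle(scale)
    p = 33
    return tmp

p = [scale for d in scale if 12 <= 7]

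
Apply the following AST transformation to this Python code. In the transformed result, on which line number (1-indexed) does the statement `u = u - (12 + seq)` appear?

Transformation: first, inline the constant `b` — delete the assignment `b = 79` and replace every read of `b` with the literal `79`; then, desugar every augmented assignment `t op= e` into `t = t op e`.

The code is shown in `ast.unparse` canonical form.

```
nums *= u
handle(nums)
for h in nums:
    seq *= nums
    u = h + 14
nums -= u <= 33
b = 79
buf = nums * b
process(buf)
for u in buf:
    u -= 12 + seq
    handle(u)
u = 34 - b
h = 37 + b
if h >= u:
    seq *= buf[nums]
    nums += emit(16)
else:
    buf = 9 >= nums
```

10

Transformed code:
nums = nums * u
handle(nums)
for h in nums:
    seq = seq * nums
    u = h + 14
nums = nums - (u <= 33)
buf = nums * 79
process(buf)
for u in buf:
    u = u - (12 + seq)
    handle(u)
u = 34 - 79
h = 37 + 79
if h >= u:
    seq = seq * buf[nums]
    nums = nums + emit(16)
else:
    buf = 9 >= nums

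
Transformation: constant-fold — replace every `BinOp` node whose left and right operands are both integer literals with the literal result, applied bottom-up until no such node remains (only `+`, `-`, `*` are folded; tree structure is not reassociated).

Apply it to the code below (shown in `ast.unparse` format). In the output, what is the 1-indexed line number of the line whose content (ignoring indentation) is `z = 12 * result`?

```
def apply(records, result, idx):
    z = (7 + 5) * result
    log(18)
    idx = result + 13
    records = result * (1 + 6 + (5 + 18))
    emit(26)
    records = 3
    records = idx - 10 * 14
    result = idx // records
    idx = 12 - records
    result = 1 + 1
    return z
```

Transformed code:
def apply(records, result, idx):
    z = 12 * result
    log(18)
    idx = result + 13
    records = result * 30
    emit(26)
    records = 3
    records = idx - 140
    result = idx // records
    idx = 12 - records
    result = 2
    return z

2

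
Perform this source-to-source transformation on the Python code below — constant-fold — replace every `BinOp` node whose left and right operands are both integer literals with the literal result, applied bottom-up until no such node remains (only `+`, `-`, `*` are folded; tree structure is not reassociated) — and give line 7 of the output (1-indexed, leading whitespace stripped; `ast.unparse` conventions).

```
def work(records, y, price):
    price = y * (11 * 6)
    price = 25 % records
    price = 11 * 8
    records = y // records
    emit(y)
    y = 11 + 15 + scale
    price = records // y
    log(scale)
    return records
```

Transformed code:
def work(records, y, price):
    price = y * 66
    price = 25 % records
    price = 88
    records = y // records
    emit(y)
    y = 26 + scale
    price = records // y
    log(scale)
    return records

y = 26 + scale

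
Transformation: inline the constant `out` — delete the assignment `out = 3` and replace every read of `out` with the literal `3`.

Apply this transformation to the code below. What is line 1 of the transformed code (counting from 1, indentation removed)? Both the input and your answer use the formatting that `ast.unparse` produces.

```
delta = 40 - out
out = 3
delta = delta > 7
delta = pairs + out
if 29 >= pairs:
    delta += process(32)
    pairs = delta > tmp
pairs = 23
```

delta = 40 - 3

Transformed code:
delta = 40 - 3
delta = delta > 7
delta = pairs + 3
if 29 >= pairs:
    delta += process(32)
    pairs = delta > tmp
pairs = 23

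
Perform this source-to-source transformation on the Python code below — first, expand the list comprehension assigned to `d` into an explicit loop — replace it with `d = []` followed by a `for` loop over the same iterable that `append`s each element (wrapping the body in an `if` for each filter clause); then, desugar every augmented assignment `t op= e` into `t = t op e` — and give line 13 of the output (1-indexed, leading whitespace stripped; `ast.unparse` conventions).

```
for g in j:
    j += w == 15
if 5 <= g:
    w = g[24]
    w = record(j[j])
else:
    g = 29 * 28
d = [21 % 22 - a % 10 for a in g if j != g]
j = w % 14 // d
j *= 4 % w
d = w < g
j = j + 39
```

Transformed code:
for g in j:
    j = j + (w == 15)
if 5 <= g:
    w = g[24]
    w = record(j[j])
else:
    g = 29 * 28
d = []
for a in g:
    if j != g:
        d.append(21 % 22 - a % 10)
j = w % 14 // d
j = j * (4 % w)
d = w < g
j = j + 39

j = j * (4 % w)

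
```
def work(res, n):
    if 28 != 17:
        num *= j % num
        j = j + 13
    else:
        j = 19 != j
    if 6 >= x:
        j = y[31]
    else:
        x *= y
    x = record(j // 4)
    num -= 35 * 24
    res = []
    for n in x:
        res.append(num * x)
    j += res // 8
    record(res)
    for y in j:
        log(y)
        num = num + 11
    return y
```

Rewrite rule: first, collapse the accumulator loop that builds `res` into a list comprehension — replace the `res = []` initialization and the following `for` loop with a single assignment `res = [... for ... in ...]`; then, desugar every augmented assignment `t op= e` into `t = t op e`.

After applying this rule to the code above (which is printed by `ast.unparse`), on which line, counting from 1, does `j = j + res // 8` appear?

Transformed code:
def work(res, n):
    if 28 != 17:
        num = num * (j % num)
        j = j + 13
    else:
        j = 19 != j
    if 6 >= x:
        j = y[31]
    else:
        x = x * y
    x = record(j // 4)
    num = num - 35 * 24
    res = [num * x for n in x]
    j = j + res // 8
    record(res)
    for y in j:
        log(y)
        num = num + 11
    return y

14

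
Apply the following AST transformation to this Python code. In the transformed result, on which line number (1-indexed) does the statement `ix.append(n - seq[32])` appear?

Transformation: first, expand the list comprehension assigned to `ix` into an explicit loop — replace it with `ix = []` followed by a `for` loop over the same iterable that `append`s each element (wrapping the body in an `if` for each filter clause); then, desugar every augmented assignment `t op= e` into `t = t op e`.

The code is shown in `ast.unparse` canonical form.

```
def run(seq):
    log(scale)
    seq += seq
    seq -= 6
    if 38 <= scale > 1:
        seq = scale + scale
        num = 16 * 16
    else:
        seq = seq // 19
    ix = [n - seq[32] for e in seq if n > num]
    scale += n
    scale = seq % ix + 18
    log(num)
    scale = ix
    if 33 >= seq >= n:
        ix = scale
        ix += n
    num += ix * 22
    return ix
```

Transformed code:
def run(seq):
    log(scale)
    seq = seq + seq
    seq = seq - 6
    if 38 <= scale > 1:
        seq = scale + scale
        num = 16 * 16
    else:
        seq = seq // 19
    ix = []
    for e in seq:
        if n > num:
            ix.append(n - seq[32])
    scale = scale + n
    scale = seq % ix + 18
    log(num)
    scale = ix
    if 33 >= seq >= n:
        ix = scale
        ix = ix + n
    num = num + ix * 22
    return ix

13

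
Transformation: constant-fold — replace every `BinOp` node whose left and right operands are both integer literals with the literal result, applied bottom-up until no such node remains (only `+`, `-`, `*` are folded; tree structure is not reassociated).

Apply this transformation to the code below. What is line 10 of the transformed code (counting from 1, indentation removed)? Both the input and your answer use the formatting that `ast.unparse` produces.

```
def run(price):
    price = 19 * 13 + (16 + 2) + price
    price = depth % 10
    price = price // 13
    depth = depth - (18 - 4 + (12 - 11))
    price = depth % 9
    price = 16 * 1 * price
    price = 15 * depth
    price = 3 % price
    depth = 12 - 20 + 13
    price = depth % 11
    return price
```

Transformed code:
def run(price):
    price = 265 + price
    price = depth % 10
    price = price // 13
    depth = depth - 15
    price = depth % 9
    price = 16 * price
    price = 15 * depth
    price = 3 % price
    depth = 5
    price = depth % 11
    return price

depth = 5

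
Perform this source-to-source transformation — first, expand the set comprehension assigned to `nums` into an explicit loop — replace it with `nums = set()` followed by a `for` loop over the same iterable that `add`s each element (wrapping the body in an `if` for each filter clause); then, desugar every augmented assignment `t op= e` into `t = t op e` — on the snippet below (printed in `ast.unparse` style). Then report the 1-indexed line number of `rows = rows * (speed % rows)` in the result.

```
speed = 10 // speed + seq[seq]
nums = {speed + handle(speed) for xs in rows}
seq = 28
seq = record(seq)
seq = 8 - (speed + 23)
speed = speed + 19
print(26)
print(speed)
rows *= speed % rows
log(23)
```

11

Transformed code:
speed = 10 // speed + seq[seq]
nums = set()
for xs in rows:
    nums.add(speed + handle(speed))
seq = 28
seq = record(seq)
seq = 8 - (speed + 23)
speed = speed + 19
print(26)
print(speed)
rows = rows * (speed % rows)
log(23)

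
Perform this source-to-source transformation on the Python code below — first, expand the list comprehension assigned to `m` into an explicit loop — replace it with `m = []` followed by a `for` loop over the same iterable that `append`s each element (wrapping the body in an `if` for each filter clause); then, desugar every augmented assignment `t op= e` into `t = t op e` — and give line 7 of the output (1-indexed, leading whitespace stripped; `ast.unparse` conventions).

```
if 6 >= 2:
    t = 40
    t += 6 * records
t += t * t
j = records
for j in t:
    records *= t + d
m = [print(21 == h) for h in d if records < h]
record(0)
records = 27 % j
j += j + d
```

Transformed code:
if 6 >= 2:
    t = 40
    t = t + 6 * records
t = t + t * t
j = records
for j in t:
    records = records * (t + d)
m = []
for h in d:
    if records < h:
        m.append(print(21 == h))
record(0)
records = 27 % j
j = j + (j + d)

records = records * (t + d)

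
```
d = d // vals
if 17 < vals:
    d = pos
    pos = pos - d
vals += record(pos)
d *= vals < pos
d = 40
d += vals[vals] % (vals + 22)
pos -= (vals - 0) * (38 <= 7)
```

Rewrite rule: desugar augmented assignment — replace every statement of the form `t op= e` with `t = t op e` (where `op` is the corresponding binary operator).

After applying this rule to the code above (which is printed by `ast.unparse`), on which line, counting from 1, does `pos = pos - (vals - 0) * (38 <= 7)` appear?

9

Transformed code:
d = d // vals
if 17 < vals:
    d = pos
    pos = pos - d
vals = vals + record(pos)
d = d * (vals < pos)
d = 40
d = d + vals[vals] % (vals + 22)
pos = pos - (vals - 0) * (38 <= 7)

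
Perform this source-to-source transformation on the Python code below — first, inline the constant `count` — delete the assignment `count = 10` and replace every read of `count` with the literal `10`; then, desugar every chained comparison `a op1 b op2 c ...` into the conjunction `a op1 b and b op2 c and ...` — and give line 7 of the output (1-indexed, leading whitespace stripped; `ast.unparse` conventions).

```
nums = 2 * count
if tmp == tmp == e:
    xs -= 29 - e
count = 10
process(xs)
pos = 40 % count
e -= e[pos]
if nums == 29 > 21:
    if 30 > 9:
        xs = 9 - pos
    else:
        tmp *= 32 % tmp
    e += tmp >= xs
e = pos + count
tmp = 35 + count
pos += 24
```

if nums == 29 and 29 > 21:

Transformed code:
nums = 2 * 10
if tmp == tmp and tmp == e:
    xs -= 29 - e
process(xs)
pos = 40 % 10
e -= e[pos]
if nums == 29 and 29 > 21:
    if 30 > 9:
        xs = 9 - pos
    else:
        tmp *= 32 % tmp
    e += tmp >= xs
e = pos + 10
tmp = 35 + 10
pos += 24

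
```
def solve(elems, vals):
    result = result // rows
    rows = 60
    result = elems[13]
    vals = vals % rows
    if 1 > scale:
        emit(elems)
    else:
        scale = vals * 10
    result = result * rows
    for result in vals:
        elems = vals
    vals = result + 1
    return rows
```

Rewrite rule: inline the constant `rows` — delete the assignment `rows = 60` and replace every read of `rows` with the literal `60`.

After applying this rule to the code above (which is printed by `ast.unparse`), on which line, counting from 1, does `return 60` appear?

13

Transformed code:
def solve(elems, vals):
    result = result // 60
    result = elems[13]
    vals = vals % 60
    if 1 > scale:
        emit(elems)
    else:
        scale = vals * 10
    result = result * 60
    for result in vals:
        elems = vals
    vals = result + 1
    return 60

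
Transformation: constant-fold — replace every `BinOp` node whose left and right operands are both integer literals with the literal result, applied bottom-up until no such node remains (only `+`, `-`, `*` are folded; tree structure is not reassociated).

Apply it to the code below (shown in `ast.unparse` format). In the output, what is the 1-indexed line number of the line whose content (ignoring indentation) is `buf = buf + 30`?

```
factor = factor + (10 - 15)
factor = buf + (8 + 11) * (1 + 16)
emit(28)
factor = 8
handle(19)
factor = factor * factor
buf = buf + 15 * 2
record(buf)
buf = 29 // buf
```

7

Transformed code:
factor = factor + -5
factor = buf + 323
emit(28)
factor = 8
handle(19)
factor = factor * factor
buf = buf + 30
record(buf)
buf = 29 // buf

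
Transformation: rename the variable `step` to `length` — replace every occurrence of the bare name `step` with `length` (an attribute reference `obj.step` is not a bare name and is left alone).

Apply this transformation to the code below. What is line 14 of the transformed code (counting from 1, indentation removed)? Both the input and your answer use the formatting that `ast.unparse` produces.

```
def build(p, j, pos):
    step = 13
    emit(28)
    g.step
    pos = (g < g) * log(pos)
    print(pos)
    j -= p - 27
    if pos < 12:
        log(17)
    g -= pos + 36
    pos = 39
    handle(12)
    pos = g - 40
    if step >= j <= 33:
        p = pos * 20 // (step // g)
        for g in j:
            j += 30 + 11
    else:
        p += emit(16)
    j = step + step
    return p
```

Transformed code:
def build(p, j, pos):
    length = 13
    emit(28)
    g.step
    pos = (g < g) * log(pos)
    print(pos)
    j -= p - 27
    if pos < 12:
        log(17)
    g -= pos + 36
    pos = 39
    handle(12)
    pos = g - 40
    if length >= j <= 33:
        p = pos * 20 // (length // g)
        for g in j:
            j += 30 + 11
    else:
        p += emit(16)
    j = length + length
    return p

if length >= j <= 33:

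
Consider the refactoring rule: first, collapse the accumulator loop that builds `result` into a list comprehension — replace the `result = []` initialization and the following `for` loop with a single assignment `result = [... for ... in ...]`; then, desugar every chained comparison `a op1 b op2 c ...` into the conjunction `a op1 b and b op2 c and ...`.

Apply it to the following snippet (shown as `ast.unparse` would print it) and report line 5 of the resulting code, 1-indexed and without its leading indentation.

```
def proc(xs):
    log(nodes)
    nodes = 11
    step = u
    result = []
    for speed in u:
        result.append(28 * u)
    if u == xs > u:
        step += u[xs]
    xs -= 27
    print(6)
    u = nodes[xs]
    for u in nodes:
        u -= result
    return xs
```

result = [28 * u for speed in u]

Transformed code:
def proc(xs):
    log(nodes)
    nodes = 11
    step = u
    result = [28 * u for speed in u]
    if u == xs and xs > u:
        step += u[xs]
    xs -= 27
    print(6)
    u = nodes[xs]
    for u in nodes:
        u -= result
    return xs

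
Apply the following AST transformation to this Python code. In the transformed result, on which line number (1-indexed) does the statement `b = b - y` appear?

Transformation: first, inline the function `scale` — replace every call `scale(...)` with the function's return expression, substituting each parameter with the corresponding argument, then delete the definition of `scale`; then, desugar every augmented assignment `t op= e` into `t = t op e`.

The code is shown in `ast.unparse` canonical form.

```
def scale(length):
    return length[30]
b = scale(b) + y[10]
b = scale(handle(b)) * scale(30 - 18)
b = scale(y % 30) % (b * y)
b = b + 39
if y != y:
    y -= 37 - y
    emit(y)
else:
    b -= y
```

9

Transformed code:
b = b[30] + y[10]
b = handle(b)[30] * (30 - 18)[30]
b = (y % 30)[30] % (b * y)
b = b + 39
if y != y:
    y = y - (37 - y)
    emit(y)
else:
    b = b - y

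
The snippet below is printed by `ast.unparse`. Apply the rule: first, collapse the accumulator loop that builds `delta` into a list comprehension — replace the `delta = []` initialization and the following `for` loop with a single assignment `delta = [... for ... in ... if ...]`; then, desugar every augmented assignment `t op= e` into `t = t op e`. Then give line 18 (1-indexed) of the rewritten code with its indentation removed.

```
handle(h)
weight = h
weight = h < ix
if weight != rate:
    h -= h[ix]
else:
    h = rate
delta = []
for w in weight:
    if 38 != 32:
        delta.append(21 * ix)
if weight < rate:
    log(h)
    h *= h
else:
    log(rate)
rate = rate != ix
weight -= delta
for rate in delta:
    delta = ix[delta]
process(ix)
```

process(ix)

Transformed code:
handle(h)
weight = h
weight = h < ix
if weight != rate:
    h = h - h[ix]
else:
    h = rate
delta = [21 * ix for w in weight if 38 != 32]
if weight < rate:
    log(h)
    h = h * h
else:
    log(rate)
rate = rate != ix
weight = weight - delta
for rate in delta:
    delta = ix[delta]
process(ix)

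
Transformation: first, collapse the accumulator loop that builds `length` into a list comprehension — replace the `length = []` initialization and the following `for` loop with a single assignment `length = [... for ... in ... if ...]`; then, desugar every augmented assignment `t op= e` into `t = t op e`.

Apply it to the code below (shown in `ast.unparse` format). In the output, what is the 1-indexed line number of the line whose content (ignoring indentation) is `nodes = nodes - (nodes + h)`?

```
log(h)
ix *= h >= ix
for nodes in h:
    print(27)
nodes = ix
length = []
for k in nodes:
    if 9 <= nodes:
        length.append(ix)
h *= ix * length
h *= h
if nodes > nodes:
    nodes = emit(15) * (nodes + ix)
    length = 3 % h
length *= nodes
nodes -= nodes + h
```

13

Transformed code:
log(h)
ix = ix * (h >= ix)
for nodes in h:
    print(27)
nodes = ix
length = [ix for k in nodes if 9 <= nodes]
h = h * (ix * length)
h = h * h
if nodes > nodes:
    nodes = emit(15) * (nodes + ix)
    length = 3 % h
length = length * nodes
nodes = nodes - (nodes + h)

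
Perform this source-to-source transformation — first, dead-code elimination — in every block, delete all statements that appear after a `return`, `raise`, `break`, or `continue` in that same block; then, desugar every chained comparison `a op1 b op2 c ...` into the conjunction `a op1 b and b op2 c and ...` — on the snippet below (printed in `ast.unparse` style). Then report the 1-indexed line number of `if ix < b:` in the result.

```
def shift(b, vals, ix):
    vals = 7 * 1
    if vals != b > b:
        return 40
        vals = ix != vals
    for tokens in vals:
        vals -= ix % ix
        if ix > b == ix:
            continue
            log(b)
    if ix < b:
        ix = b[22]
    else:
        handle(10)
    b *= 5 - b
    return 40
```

Transformed code:
def shift(b, vals, ix):
    vals = 7 * 1
    if vals != b and b > b:
        return 40
    for tokens in vals:
        vals -= ix % ix
        if ix > b and b == ix:
            continue
    if ix < b:
        ix = b[22]
    else:
        handle(10)
    b *= 5 - b
    return 40

9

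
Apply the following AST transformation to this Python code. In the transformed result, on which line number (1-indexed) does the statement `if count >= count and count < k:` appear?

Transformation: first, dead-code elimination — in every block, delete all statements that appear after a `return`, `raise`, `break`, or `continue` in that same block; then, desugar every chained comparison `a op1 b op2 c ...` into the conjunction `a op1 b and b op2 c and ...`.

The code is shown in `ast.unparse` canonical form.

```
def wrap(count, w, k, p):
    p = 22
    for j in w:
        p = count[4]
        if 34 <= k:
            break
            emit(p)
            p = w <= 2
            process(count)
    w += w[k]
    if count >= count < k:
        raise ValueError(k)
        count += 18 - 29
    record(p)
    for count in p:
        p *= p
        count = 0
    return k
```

Transformed code:
def wrap(count, w, k, p):
    p = 22
    for j in w:
        p = count[4]
        if 34 <= k:
            break
    w += w[k]
    if count >= count and count < k:
        raise ValueError(k)
    record(p)
    for count in p:
        p *= p
        count = 0
    return k

8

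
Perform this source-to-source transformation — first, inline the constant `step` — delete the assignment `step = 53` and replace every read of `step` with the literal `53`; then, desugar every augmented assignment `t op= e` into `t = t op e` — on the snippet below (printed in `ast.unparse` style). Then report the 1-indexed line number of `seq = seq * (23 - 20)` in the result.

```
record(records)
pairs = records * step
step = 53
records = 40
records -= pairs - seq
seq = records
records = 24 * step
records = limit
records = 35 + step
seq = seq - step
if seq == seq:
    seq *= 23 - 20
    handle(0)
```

Transformed code:
record(records)
pairs = records * 53
records = 40
records = records - (pairs - seq)
seq = records
records = 24 * 53
records = limit
records = 35 + 53
seq = seq - 53
if seq == seq:
    seq = seq * (23 - 20)
    handle(0)

11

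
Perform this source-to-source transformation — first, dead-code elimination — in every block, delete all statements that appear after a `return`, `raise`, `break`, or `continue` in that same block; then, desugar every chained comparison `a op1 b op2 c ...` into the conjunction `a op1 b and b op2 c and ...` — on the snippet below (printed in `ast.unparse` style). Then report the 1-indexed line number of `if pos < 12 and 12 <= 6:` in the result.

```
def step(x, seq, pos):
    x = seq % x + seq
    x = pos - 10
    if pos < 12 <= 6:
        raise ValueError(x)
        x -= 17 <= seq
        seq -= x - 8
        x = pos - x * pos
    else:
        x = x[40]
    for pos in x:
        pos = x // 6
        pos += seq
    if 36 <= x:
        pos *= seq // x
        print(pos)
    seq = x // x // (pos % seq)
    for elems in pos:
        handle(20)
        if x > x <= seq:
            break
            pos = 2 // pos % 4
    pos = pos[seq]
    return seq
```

Transformed code:
def step(x, seq, pos):
    x = seq % x + seq
    x = pos - 10
    if pos < 12 and 12 <= 6:
        raise ValueError(x)
    else:
        x = x[40]
    for pos in x:
        pos = x // 6
        pos += seq
    if 36 <= x:
        pos *= seq // x
        print(pos)
    seq = x // x // (pos % seq)
    for elems in pos:
        handle(20)
        if x > x and x <= seq:
            break
    pos = pos[seq]
    return seq

4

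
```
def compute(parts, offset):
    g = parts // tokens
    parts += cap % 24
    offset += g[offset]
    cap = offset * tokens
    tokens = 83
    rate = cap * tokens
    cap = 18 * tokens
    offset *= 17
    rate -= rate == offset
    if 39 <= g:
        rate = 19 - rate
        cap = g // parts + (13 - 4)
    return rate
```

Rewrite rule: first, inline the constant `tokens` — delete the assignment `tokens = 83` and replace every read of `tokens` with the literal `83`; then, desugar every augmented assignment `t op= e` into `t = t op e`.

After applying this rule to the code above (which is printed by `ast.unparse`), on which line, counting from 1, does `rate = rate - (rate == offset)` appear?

9

Transformed code:
def compute(parts, offset):
    g = parts // 83
    parts = parts + cap % 24
    offset = offset + g[offset]
    cap = offset * 83
    rate = cap * 83
    cap = 18 * 83
    offset = offset * 17
    rate = rate - (rate == offset)
    if 39 <= g:
        rate = 19 - rate
        cap = g // parts + (13 - 4)
    return rate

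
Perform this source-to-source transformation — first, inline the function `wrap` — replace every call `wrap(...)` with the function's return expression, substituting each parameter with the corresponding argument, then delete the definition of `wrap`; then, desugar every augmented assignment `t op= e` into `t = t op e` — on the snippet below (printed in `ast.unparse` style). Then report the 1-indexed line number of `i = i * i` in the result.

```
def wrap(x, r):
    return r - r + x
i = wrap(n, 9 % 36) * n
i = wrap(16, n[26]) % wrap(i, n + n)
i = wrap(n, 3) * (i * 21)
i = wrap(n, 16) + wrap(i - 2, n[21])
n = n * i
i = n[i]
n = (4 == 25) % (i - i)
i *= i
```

Transformed code:
i = (9 % 36 - 9 % 36 + n) * n
i = (n[26] - n[26] + 16) % (n + n - (n + n) + i)
i = (3 - 3 + n) * (i * 21)
i = 16 - 16 + n + (n[21] - n[21] + (i - 2))
n = n * i
i = n[i]
n = (4 == 25) % (i - i)
i = i * i

8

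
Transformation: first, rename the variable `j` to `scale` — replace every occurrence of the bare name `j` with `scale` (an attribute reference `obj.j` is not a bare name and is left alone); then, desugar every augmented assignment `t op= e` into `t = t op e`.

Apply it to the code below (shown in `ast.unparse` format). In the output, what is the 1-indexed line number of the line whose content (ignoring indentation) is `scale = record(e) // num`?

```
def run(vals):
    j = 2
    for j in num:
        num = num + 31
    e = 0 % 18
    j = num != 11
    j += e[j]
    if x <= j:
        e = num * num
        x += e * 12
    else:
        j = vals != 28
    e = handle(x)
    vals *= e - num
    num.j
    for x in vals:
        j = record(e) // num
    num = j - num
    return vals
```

17

Transformed code:
def run(vals):
    scale = 2
    for scale in num:
        num = num + 31
    e = 0 % 18
    scale = num != 11
    scale = scale + e[scale]
    if x <= scale:
        e = num * num
        x = x + e * 12
    else:
        scale = vals != 28
    e = handle(x)
    vals = vals * (e - num)
    num.j
    for x in vals:
        scale = record(e) // num
    num = scale - num
    return vals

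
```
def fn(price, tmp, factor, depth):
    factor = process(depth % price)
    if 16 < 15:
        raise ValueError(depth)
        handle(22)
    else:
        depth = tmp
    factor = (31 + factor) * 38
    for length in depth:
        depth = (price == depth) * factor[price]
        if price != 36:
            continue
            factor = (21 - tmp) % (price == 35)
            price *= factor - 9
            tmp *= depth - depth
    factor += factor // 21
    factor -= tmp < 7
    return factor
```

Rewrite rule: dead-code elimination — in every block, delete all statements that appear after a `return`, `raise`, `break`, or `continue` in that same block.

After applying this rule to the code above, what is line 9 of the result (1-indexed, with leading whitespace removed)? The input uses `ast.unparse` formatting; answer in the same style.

depth = (price == depth) * factor[price]

Transformed code:
def fn(price, tmp, factor, depth):
    factor = process(depth % price)
    if 16 < 15:
        raise ValueError(depth)
    else:
        depth = tmp
    factor = (31 + factor) * 38
    for length in depth:
        depth = (price == depth) * factor[price]
        if price != 36:
            continue
    factor += factor // 21
    factor -= tmp < 7
    return factor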